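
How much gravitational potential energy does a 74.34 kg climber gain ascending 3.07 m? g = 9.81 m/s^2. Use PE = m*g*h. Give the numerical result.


PE = m * g * h
PE = 74.34 * 9.81 * 3.07
PE = 729.2754 * 3.07 = 2238.8755 J

2238.8755 J


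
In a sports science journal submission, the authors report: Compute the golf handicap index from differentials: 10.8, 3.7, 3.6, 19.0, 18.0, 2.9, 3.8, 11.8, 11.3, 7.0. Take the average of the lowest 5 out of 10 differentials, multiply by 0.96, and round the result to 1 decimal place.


All differentials: 10.8, 3.7, 3.6, 19.0, 18.0, 2.9, 3.8, 11.8, 11.3, 7.0
Sorted: 2.9, 3.6, 3.7, 3.8, 7.0, 10.8, 11.3, 11.8, 18.0, 19.0
Best 5: 2.9, 3.6, 3.7, 3.8, 7.0
Average of best = 21 / 5 = 4.2
Raw index = 4.2 * 0.96 = 4.032
Handicap index = round(4.032, 1) = 4.0

4.0


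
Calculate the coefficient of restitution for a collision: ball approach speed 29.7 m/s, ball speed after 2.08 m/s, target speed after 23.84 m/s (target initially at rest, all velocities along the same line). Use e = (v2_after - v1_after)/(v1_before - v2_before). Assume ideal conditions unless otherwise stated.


e = (v2_after - v1_after) / (v1_before - v2_before)
Numerator = 23.84 - 2.08 = 21.76
Denominator = 29.7 - 0 = 29.7
e = 21.76 / 29.7 = 0.7327

0.7327


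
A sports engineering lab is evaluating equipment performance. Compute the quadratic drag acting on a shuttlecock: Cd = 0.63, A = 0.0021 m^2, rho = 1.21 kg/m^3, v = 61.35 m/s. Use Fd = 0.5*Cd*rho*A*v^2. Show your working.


Fd = 0.5 * Cd * rho * A * v^2
Fd = 0.5 * 0.63 * 1.21 * 0.0021 * 61.35^2
v^2 = 3763.8225
Fd = 0.5 * 0.63 * 1.21 * 0.0021 * 3763.8225 = 3.0126 N

3.0126 N


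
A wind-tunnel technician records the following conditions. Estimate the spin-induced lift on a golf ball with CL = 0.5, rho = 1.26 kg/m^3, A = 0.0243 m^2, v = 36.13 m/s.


FM = 0.5 * CL * rho * A * v^2
FM = 0.5 * 0.5 * 1.26 * 0.0243 * 36.13^2
v^2 = 1305.3769
FM = 0.5 * 0.5 * 1.26 * 0.0243 * 1305.3769 = 9.992 N

9.992 N


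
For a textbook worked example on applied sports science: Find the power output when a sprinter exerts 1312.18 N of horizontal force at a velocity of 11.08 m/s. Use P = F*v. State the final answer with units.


P = F * v
P = 1312.18 * 11.08
P = 14538.9544 W

14538.9544 W


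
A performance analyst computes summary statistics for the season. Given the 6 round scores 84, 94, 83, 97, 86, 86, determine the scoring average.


Average = sum / n
Sum = 530
Average = 530 / 6 = 88.3333

88.3333


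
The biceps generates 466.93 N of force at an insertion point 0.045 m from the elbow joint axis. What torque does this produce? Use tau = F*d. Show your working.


tau = F * d
tau = 466.93 * 0.045
tau = 21.0118 N*m

21.0118 N*m


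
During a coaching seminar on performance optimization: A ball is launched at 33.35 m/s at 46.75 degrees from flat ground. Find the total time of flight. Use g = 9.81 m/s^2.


T = 2*v*sin(theta)/g
sin(theta) = sin(46.75 deg) = 0.7284
T = 2*33.35*0.7284 / 9.81
T = 48.5823 / 9.81 = 4.9523 s

4.9523 s


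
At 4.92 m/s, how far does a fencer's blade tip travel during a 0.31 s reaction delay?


d = v * t
d = 4.92 * 0.31
d = 1.5252 m

1.5252 m


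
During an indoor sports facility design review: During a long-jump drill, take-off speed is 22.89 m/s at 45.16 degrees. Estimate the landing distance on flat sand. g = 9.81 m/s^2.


R = v^2 * sin(2*theta) / g
Convert angle to radians: theta = 45.16 deg = 0.7882 rad
sin(2*theta) = sin(1.5764) = 1
R = 22.89^2 * 1 / 9.81
R = 523.9521 * 1 / 9.81 = 53.4092 m

53.4092 m


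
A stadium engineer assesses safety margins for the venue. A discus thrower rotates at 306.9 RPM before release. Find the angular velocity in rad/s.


omega = RPM * 2 * pi / 60
omega = 306.9 * 2 * 3.14159 / 60
omega = 1928.3096 / 60 = 32.1385 rad/s

32.1385 rad/s


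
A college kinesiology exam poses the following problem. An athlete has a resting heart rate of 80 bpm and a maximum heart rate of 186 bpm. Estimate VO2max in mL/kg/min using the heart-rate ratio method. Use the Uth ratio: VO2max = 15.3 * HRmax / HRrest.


VO2max = 15.3 * HRmax / HRrest
VO2max = 15.3 * 186 / 80
VO2max = 2845.8 / 80 = 35.5725 mL/kg/min

35.5725 mL/kg/min


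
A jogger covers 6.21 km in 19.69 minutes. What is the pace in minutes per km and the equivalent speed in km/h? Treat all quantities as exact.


Pace = time / distance = 19.69 min / 6.21 km = 3.1707 min/km
Speed = distance / time_in_hours = 6.21 / 0.3282 hr
Speed = 18.9233 km/h

3.1707 min/km, 18.9233 km/h


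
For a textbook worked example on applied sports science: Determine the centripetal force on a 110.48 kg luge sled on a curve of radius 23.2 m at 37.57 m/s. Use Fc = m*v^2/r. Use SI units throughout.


Fc = m * v^2 / r
v^2 = 37.57^2 = 1411.5049
Fc = 110.48 * 1411.5049 / 23.2
Fc = 155943.0614 / 23.2 = 6721.6837 N

6721.6837 N


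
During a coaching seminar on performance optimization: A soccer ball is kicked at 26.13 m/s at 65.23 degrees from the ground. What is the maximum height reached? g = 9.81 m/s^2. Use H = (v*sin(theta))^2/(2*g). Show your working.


H = (v*sin(theta))^2 / (2*g)
vy = v*sin(theta) = 26.13 * sin(65.23 deg) = 23.726 m/s
H = vy^2 / (2*g) = 562.9212 / (2*9.81)
H = 562.9212 / 19.62 = 28.6912 m

28.6912 m


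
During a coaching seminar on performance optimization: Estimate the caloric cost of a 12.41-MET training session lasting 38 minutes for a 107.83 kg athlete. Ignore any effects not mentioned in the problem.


kcal = MET * mass * time_hr
Convert time: 38 min = 0.6333 hr
kcal = 12.41 * 107.83 * 0.6333
kcal = 847.5079 kcal

847.5079 kcal


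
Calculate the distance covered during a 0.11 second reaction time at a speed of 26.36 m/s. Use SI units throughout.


d = v * t
d = 26.36 * 0.11
d = 2.8996 m

2.8996 m


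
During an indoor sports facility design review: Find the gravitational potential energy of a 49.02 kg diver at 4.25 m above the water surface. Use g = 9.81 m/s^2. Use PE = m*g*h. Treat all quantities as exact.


PE = m * g * h
PE = 49.02 * 9.81 * 4.25
PE = 480.8862 * 4.25 = 2043.7664 J

2043.7664 J


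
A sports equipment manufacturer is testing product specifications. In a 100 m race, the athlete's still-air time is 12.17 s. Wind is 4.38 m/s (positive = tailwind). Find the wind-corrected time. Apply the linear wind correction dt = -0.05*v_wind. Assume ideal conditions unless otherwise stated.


dt = -0.05 * v_wind = -0.05 * 4.38 = -0.219 s
t_corrected = t_still + dt = 12.17 + (-0.219)
t_corrected = 11.951 s

11.951 s


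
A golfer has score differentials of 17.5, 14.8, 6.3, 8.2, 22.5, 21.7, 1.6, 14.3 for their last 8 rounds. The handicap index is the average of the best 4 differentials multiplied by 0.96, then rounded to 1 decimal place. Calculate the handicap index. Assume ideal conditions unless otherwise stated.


All differentials: 17.5, 14.8, 6.3, 8.2, 22.5, 21.7, 1.6, 14.3
Sorted: 1.6, 6.3, 8.2, 14.3, 14.8, 17.5, 21.7, 22.5
Best 4: 1.6, 6.3, 8.2, 14.3
Average of best = 30.4 / 4 = 7.6
Raw index = 7.6 * 0.96 = 7.296
Handicap index = round(7.296, 1) = 7.3

7.3


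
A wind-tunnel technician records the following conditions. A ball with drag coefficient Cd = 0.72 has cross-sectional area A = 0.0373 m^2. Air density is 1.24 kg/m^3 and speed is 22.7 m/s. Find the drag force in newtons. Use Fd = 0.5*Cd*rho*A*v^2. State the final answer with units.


Fd = 0.5 * Cd * rho * A * v^2
Fd = 0.5 * 0.72 * 1.24 * 0.0373 * 22.7^2
v^2 = 515.29
Fd = 0.5 * 0.72 * 1.24 * 0.0373 * 515.29 = 8.5799 N

8.5799 N


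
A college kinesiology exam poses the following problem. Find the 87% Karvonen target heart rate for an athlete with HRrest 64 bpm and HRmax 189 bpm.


Target = HRrest + pct*(HRmax - HRrest)
Heart rate reserve = HRmax - HRrest = 189 - 64 = 125 bpm
Fraction = 87% = 0.87
Target = 64 + 0.87 * 125
Target = 64 + 108.75 = 172.75 bpm

172.75 bpm


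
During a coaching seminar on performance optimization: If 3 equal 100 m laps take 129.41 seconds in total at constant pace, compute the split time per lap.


Split time = total_time / n_laps = 129.41 / 3
Split time = 43.1367 s per lap

43.1367 s


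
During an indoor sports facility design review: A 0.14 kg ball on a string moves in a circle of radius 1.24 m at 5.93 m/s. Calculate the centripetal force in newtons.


Fc = m * v^2 / r
v^2 = 5.93^2 = 35.1649
Fc = 0.14 * 35.1649 / 1.24
Fc = 4.9231 / 1.24 = 3.9702 N

3.9702 N


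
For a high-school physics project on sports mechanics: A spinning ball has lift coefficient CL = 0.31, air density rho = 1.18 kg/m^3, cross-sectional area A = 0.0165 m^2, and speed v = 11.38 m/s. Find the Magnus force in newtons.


FM = 0.5 * CL * rho * A * v^2
FM = 0.5 * 0.31 * 1.18 * 0.0165 * 11.38^2
v^2 = 129.5044
FM = 0.5 * 0.31 * 1.18 * 0.0165 * 129.5044 = 0.3908 N

0.3908 N


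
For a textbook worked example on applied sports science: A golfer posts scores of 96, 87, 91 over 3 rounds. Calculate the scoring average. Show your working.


Average = sum / n
Sum = 274
Average = 274 / 3 = 91.3333

91.3333


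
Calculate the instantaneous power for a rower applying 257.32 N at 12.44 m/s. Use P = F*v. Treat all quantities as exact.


P = F * v
P = 257.32 * 12.44
P = 3201.0608 W

3201.0608 W


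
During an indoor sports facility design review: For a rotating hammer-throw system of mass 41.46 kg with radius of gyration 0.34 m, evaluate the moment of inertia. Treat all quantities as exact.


I = m * k^2
I = 41.46 * 0.34^2
I = 41.46 * 0.1156 = 4.7928 kg*m^2

4.7928 kg*m^2


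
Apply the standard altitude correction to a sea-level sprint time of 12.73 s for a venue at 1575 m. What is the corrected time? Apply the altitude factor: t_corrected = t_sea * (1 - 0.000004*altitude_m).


Correction factor = 1 - 0.000004 * 1575 = 0.9937
t_corrected = t_sea * factor = 12.73 * 0.9937
t_corrected = 12.6498 s

12.6498 s


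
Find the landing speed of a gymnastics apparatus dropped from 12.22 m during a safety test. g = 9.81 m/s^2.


v = sqrt(2 * g * h)
v = sqrt(2 * 9.81 * 12.22)
v = sqrt(239.7564) = 15.4841 m/s

15.4841 m/s


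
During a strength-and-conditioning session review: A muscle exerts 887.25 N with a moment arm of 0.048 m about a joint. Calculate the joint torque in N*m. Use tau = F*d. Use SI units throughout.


tau = F * d
tau = 887.25 * 0.048
tau = 42.588 N*m

42.588 N*m


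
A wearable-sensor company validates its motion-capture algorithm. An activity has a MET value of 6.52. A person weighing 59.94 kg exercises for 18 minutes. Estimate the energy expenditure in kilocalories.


kcal = MET * mass * time_hr
Convert time: 18 min = 0.3 hr
kcal = 6.52 * 59.94 * 0.3
kcal = 117.2426 kcal

117.2426 kcal


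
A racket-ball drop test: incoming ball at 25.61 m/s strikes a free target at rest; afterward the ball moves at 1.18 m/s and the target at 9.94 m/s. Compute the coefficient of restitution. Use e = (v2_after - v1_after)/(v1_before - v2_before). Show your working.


e = (v2_after - v1_after) / (v1_before - v2_before)
Numerator = 9.94 - 1.18 = 8.76
Denominator = 25.61 - 0 = 25.61
e = 8.76 / 25.61 = 0.3421

0.3421


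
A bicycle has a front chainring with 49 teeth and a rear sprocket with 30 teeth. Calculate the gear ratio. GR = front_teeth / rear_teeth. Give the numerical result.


GR = front_teeth / rear_teeth
GR = 49 / 30
GR = 1.6333

1.6333


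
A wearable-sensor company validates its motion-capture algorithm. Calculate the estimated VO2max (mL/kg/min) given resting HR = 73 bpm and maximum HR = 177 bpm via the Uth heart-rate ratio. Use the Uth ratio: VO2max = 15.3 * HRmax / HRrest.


VO2max = 15.3 * HRmax / HRrest
VO2max = 15.3 * 177 / 73
VO2max = 2708.1 / 73 = 37.0973 mL/kg/min

37.0973 mL/kg/min


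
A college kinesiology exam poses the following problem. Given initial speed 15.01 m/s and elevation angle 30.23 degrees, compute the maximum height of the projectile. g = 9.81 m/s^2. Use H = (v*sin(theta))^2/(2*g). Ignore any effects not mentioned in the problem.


H = (v*sin(theta))^2 / (2*g)
vy = v*sin(theta) = 15.01 * sin(30.23 deg) = 7.5571 m/s
H = vy^2 / (2*g) = 57.1101 / (2*9.81)
H = 57.1101 / 19.62 = 2.9108 m

2.9108 m


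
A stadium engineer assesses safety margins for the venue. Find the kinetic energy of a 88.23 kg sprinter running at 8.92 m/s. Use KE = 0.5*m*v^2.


KE = 0.5 * m * v^2
KE = 0.5 * 88.23 * 8.92^2
KE = 0.5 * 88.23 * 79.5664 = 3510.0717 J

3510.0717 J


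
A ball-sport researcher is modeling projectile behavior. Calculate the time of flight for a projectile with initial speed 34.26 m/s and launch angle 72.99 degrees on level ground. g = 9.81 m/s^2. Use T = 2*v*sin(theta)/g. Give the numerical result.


T = 2*v*sin(theta)/g
sin(theta) = sin(72.99 deg) = 0.9563
T = 2*34.26*0.9563 / 9.81
T = 65.5225 / 9.81 = 6.6792 s

6.6792 s


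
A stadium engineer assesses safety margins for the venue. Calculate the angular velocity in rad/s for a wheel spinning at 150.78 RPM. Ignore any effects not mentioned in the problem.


omega = RPM * 2 * pi / 60
omega = 150.78 * 2 * 3.14159 / 60
omega = 947.3787 / 60 = 15.7896 rad/s

15.7896 rad/s


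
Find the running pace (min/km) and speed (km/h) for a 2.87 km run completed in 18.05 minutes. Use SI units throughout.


Pace = time / distance = 18.05 min / 2.87 km = 6.2892 min/km
Speed = distance / time_in_hours = 2.87 / 0.3008 hr
Speed = 9.5402 km/h

6.2892 min/km, 9.5402 km/h


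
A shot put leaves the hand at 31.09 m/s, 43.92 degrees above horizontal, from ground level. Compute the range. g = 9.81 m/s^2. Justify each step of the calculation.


R = v^2 * sin(2*theta) / g
Convert angle to radians: theta = 43.92 deg = 0.7665 rad
sin(2*theta) = sin(1.5331) = 0.9993
R = 31.09^2 * 0.9993 / 9.81
R = 966.5881 * 0.9993 / 9.81 = 98.4609 m

98.4609 m


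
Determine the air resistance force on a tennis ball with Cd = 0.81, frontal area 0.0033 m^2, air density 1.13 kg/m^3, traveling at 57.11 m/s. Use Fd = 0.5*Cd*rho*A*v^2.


Fd = 0.5 * Cd * rho * A * v^2
Fd = 0.5 * 0.81 * 1.13 * 0.0033 * 57.11^2
v^2 = 3261.5521
Fd = 0.5 * 0.81 * 1.13 * 0.0033 * 3261.5521 = 4.9257 N

4.9257 N


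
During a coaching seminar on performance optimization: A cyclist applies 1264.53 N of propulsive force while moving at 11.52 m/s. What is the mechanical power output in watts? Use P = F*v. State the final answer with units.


P = F * v
P = 1264.53 * 11.52
P = 14567.3856 W

14567.3856 W


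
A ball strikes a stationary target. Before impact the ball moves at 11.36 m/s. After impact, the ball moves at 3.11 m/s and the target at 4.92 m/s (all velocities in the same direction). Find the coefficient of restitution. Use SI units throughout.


e = (v2_after - v1_after) / (v1_before - v2_before)
Numerator = 4.92 - 3.11 = 1.81
Denominator = 11.36 - 0 = 11.36
e = 1.81 / 11.36 = 0.1593

0.1593


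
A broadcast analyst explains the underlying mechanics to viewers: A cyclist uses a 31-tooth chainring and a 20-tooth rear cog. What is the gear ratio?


GR = front_teeth / rear_teeth
GR = 31 / 20
GR = 1.55

1.55


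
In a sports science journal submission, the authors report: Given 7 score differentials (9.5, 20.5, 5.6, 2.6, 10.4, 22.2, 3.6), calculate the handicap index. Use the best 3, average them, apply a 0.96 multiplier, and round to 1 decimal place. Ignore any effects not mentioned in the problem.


All differentials: 9.5, 20.5, 5.6, 2.6, 10.4, 22.2, 3.6
Sorted: 2.6, 3.6, 5.6, 9.5, 10.4, 20.5, 22.2
Best 3: 2.6, 3.6, 5.6
Average of best = 11.8 / 3 = 3.9333
Raw index = 3.9333 * 0.96 = 3.776
Handicap index = round(3.776, 1) = 3.8

3.8


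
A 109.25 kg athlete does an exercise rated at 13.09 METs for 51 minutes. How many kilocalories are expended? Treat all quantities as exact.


kcal = MET * mass * time_hr
Convert time: 51 min = 0.85 hr
kcal = 13.09 * 109.25 * 0.85
kcal = 1215.5701 kcal

1215.5701 kcal


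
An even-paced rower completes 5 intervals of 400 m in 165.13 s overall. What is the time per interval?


Split time = total_time / n_laps = 165.13 / 5
Split time = 33.026 s per lap

33.026 s


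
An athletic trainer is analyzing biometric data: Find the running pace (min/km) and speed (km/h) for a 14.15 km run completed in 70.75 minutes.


Pace = time / distance = 70.75 min / 14.15 km = 5 min/km
Speed = distance / time_in_hours = 14.15 / 1.1792 hr
Speed = 12 km/h

5 min/km, 12 km/h


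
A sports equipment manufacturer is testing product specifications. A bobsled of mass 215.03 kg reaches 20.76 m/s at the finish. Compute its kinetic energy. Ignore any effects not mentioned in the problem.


KE = 0.5 * m * v^2
KE = 0.5 * 215.03 * 20.76^2
KE = 0.5 * 215.03 * 430.9776 = 46336.5567 J

46336.5567 J


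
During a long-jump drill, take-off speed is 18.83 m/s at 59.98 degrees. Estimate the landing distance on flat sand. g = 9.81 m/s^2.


R = v^2 * sin(2*theta) / g
Convert angle to radians: theta = 59.98 deg = 1.0468 rad
sin(2*theta) = sin(2.0937) = 0.8664
R = 18.83^2 * 0.8664 / 9.81
R = 354.5689 * 0.8664 / 9.81 = 31.3139 m

31.3139 m


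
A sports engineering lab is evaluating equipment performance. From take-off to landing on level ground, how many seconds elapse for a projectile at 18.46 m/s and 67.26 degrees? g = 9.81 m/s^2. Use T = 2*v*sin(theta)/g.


T = 2*v*sin(theta)/g
sin(theta) = sin(67.26 deg) = 0.9223
T = 2*18.46*0.9223 / 9.81
T = 34.0502 / 9.81 = 3.471 s

3.471 s


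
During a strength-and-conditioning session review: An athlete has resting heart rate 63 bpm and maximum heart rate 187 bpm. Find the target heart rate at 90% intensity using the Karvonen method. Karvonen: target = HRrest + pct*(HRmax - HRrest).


Target = HRrest + pct*(HRmax - HRrest)
Heart rate reserve = HRmax - HRrest = 187 - 63 = 124 bpm
Fraction = 90% = 0.9
Target = 63 + 0.9 * 124
Target = 63 + 111.6 = 174.6 bpm

174.6 bpm


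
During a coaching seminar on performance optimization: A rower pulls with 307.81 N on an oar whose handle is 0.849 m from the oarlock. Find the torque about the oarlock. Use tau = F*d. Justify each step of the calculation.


tau = F * d
tau = 307.81 * 0.849
tau = 261.3307 N*m

261.3307 N*m


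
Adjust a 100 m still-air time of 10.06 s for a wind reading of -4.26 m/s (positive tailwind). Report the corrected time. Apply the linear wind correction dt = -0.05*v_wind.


dt = -0.05 * v_wind = -0.05 * -4.26 = 0.213 s
t_corrected = t_still + dt = 10.06 + (0.213)
t_corrected = 10.273 s

10.273 s


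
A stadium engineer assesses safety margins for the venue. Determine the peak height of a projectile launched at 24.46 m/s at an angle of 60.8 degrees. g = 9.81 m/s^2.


H = (v*sin(theta))^2 / (2*g)
vy = v*sin(theta) = 24.46 * sin(60.8 deg) = 21.3517 m/s
H = vy^2 / (2*g) = 455.894 / (2*9.81)
H = 455.894 / 19.62 = 23.2362 m

23.2362 m


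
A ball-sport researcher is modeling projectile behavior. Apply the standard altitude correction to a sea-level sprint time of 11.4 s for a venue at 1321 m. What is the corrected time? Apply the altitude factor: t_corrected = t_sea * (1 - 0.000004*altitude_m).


Correction factor = 1 - 0.000004 * 1321 = 0.994716
t_corrected = t_sea * factor = 11.4 * 0.994716
t_corrected = 11.3398 s

11.3398 s


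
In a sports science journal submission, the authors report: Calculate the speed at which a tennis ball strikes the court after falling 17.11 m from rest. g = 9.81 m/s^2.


v = sqrt(2 * g * h)
v = sqrt(2 * 9.81 * 17.11)
v = sqrt(335.6982) = 18.3221 m/s

18.3221 m/s


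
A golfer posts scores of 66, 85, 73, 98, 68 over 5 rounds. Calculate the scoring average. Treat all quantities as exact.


Average = sum / n
Sum = 390
Average = 390 / 5 = 78

78


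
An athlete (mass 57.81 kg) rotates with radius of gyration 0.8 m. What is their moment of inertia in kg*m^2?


I = m * k^2
I = 57.81 * 0.8^2
I = 57.81 * 0.64 = 36.9984 kg*m^2

36.9984 kg*m^2


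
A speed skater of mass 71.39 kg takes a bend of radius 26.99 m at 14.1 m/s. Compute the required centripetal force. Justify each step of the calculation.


Fc = m * v^2 / r
v^2 = 14.1^2 = 198.81
Fc = 71.39 * 198.81 / 26.99
Fc = 14193.0459 / 26.99 = 525.8631 N

525.8631 N


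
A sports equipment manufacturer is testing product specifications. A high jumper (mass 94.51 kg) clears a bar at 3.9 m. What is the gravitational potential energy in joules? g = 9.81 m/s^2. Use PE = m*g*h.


PE = m * g * h
PE = 94.51 * 9.81 * 3.9
PE = 927.1431 * 3.9 = 3615.8581 J

3615.8581 J


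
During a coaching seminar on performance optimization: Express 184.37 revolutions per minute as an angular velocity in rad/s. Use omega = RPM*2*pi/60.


omega = RPM * 2 * pi / 60
omega = 184.37 * 2 * 3.14159 / 60
omega = 1158.4309 / 60 = 19.3072 rad/s

19.3072 rad/s


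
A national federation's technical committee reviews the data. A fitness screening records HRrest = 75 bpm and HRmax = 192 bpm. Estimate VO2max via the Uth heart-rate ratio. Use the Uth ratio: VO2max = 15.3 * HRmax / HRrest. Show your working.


VO2max = 15.3 * HRmax / HRrest
VO2max = 15.3 * 192 / 75
VO2max = 2937.6 / 75 = 39.168 mL/kg/min

39.168 mL/kg/min


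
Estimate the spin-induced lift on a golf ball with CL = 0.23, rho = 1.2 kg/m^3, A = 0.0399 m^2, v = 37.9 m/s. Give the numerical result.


FM = 0.5 * CL * rho * A * v^2
FM = 0.5 * 0.23 * 1.2 * 0.0399 * 37.9^2
v^2 = 1436.41
FM = 0.5 * 0.23 * 1.2 * 0.0399 * 1436.41 = 7.9092 N

7.9092 N


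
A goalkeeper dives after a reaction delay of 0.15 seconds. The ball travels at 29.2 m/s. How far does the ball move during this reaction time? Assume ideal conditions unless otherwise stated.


d = v * t
d = 29.2 * 0.15
d = 4.38 m

4.38 m


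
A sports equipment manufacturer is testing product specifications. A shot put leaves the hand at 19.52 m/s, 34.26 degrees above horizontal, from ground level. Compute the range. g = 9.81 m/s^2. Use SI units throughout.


R = v^2 * sin(2*theta) / g
Convert angle to radians: theta = 34.26 deg = 0.5979 rad
sin(2*theta) = sin(1.1959) = 0.9305
R = 19.52^2 * 0.9305 / 9.81
R = 381.0304 * 0.9305 / 9.81 = 36.1433 m

36.1433 m


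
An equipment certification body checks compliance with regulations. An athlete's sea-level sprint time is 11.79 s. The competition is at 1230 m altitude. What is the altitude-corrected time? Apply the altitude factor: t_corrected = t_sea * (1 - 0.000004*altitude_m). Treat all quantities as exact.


Correction factor = 1 - 0.000004 * 1230 = 0.99508
t_corrected = t_sea * factor = 11.79 * 0.99508
t_corrected = 11.732 s

11.732 s


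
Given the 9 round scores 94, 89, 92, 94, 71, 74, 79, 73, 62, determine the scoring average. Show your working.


Average = sum / n
Sum = 728
Average = 728 / 9 = 80.8889

80.8889


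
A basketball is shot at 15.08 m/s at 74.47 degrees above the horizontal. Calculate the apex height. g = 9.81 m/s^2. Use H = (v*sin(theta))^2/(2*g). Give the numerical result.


H = (v*sin(theta))^2 / (2*g)
vy = v*sin(theta) = 15.08 * sin(74.47 deg) = 14.5294 m/s
H = vy^2 / (2*g) = 211.1045 / (2*9.81)
H = 211.1045 / 19.62 = 10.7597 m

10.7597 m


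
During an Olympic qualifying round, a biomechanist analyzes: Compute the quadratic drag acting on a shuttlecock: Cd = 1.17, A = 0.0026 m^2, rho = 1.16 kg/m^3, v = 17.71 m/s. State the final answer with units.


Fd = 0.5 * Cd * rho * A * v^2
Fd = 0.5 * 1.17 * 1.16 * 0.0026 * 17.71^2
v^2 = 313.6441
Fd = 0.5 * 1.17 * 1.16 * 0.0026 * 313.6441 = 0.5534 N

0.5534 N


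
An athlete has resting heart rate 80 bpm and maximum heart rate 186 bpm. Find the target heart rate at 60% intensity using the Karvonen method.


Target = HRrest + pct*(HRmax - HRrest)
Heart rate reserve = HRmax - HRrest = 186 - 80 = 106 bpm
Fraction = 60% = 0.6
Target = 80 + 0.6 * 106
Target = 80 + 63.6 = 143.6 bpm

143.6 bpm


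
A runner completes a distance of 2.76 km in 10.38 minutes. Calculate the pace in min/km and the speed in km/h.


Pace = time / distance = 10.38 min / 2.76 km = 3.7609 min/km
Speed = distance / time_in_hours = 2.76 / 0.173 hr
Speed = 15.9538 km/h

3.7609 min/km, 15.9538 km/h


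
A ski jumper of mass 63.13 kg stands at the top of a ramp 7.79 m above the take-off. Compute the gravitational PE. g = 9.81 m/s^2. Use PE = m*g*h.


PE = m * g * h
PE = 63.13 * 9.81 * 7.79
PE = 619.3053 * 7.79 = 4824.3883 J

4824.3883 J


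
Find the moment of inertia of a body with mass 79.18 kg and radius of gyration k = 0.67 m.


I = m * k^2
I = 79.18 * 0.67^2
I = 79.18 * 0.4489 = 35.5439 kg*m^2

35.5439 kg*m^2


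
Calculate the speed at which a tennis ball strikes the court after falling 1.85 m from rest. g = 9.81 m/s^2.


v = sqrt(2 * g * h)
v = sqrt(2 * 9.81 * 1.85)
v = sqrt(36.297) = 6.0247 m/s

6.0247 m/s


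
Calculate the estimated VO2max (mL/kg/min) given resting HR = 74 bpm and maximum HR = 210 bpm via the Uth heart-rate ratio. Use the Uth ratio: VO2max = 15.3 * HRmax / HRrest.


VO2max = 15.3 * HRmax / HRrest
VO2max = 15.3 * 210 / 74
VO2max = 3213 / 74 = 43.4189 mL/kg/min

43.4189 mL/kg/min


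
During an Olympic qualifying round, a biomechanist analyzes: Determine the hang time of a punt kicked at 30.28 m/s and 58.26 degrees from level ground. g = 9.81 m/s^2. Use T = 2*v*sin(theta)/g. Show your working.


T = 2*v*sin(theta)/g
sin(theta) = sin(58.26 deg) = 0.8504
T = 2*30.28*0.8504 / 9.81
T = 51.5029 / 9.81 = 5.25 s

5.25 s


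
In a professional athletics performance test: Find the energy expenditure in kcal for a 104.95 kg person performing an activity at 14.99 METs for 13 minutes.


kcal = MET * mass * time_hr
Convert time: 13 min = 0.2167 hr
kcal = 14.99 * 104.95 * 0.2167
kcal = 340.8601 kcal

340.8601 kcal


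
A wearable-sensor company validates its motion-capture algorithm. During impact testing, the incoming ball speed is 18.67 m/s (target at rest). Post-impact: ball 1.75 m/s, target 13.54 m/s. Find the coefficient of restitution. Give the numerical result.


e = (v2_after - v1_after) / (v1_before - v2_before)
Numerator = 13.54 - 1.75 = 11.79
Denominator = 18.67 - 0 = 18.67
e = 11.79 / 18.67 = 0.6315

0.6315


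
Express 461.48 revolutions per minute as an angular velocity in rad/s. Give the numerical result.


omega = RPM * 2 * pi / 60
omega = 461.48 * 2 * 3.14159 / 60
omega = 2899.5644 / 60 = 48.3261 rad/s

48.3261 rad/s


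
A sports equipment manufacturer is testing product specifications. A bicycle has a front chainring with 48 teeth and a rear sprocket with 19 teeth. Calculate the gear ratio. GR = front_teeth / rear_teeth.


GR = front_teeth / rear_teeth
GR = 48 / 19
GR = 2.5263

2.5263


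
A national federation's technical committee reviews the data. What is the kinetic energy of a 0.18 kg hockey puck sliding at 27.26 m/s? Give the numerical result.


KE = 0.5 * m * v^2
KE = 0.5 * 0.18 * 27.26^2
KE = 0.5 * 0.18 * 743.1076 = 66.8797 J

66.8797 J


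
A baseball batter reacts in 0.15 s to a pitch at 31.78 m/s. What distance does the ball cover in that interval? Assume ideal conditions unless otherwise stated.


d = v * t
d = 31.78 * 0.15
d = 4.767 m

4.767 m


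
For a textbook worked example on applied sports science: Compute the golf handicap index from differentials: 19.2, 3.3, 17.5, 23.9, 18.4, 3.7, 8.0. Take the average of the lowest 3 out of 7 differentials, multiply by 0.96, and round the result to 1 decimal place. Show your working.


All differentials: 19.2, 3.3, 17.5, 23.9, 18.4, 3.7, 8.0
Sorted: 3.3, 3.7, 8.0, 17.5, 18.4, 19.2, 23.9
Best 3: 3.3, 3.7, 8.0
Average of best = 15 / 3 = 5
Raw index = 5 * 0.96 = 4.8
Handicap index = round(4.8, 1) = 4.8

4.8


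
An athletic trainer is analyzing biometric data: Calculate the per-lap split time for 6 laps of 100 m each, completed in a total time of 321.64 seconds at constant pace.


Split time = total_time / n_laps = 321.64 / 6
Split time = 53.6067 s per lap

53.6067 s


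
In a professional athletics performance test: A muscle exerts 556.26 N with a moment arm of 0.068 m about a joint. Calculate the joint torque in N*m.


tau = F * d
tau = 556.26 * 0.068
tau = 37.8257 N*m

37.8257 N*m


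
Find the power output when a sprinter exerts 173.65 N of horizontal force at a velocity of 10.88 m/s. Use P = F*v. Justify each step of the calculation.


P = F * v
P = 173.65 * 10.88
P = 1889.312 W

1889.312 W


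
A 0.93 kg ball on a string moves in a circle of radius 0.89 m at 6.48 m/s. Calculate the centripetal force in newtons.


Fc = m * v^2 / r
v^2 = 6.48^2 = 41.9904
Fc = 0.93 * 41.9904 / 0.89
Fc = 39.0511 / 0.89 = 43.8776 N

43.8776 N


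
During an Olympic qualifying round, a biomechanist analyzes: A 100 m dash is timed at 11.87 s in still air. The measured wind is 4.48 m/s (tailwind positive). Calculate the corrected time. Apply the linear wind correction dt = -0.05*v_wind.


dt = -0.05 * v_wind = -0.05 * 4.48 = -0.224 s
t_corrected = t_still + dt = 11.87 + (-0.224)
t_corrected = 11.646 s

11.646 s


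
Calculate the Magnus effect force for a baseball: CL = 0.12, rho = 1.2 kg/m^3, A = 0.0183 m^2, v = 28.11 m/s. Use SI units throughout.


FM = 0.5 * CL * rho * A * v^2
FM = 0.5 * 0.12 * 1.2 * 0.0183 * 28.11^2
v^2 = 790.1721
FM = 0.5 * 0.12 * 1.2 * 0.0183 * 790.1721 = 1.0411 N

1.0411 N


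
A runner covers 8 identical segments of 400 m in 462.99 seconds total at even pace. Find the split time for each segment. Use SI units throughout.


Split time = total_time / n_laps = 462.99 / 8
Split time = 57.8738 s per lap

57.8738 s


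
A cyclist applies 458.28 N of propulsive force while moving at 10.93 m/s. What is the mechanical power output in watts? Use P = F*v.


P = F * v
P = 458.28 * 10.93
P = 5009.0004 W

5009.0004 W


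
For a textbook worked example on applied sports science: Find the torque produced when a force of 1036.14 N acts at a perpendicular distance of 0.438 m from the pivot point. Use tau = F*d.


tau = F * d
tau = 1036.14 * 0.438
tau = 453.8293 N*m

453.8293 N*m


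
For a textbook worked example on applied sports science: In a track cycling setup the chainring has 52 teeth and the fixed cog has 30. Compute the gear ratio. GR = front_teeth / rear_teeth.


GR = front_teeth / rear_teeth
GR = 52 / 30
GR = 1.7333

1.7333


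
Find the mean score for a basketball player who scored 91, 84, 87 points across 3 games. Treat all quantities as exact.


Average = sum / n
Sum = 262
Average = 262 / 3 = 87.3333

87.3333


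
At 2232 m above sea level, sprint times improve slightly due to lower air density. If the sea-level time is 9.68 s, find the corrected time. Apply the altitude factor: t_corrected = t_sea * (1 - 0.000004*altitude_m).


Correction factor = 1 - 0.000004 * 2232 = 0.991072
t_corrected = t_sea * factor = 9.68 * 0.991072
t_corrected = 9.5936 s

9.5936 s


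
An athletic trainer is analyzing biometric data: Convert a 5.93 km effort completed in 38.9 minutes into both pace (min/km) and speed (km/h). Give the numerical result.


Pace = time / distance = 38.9 min / 5.93 km = 6.5599 min/km
Speed = distance / time_in_hours = 5.93 / 0.6483 hr
Speed = 9.1465 km/h

6.5599 min/km, 9.1465 km/h


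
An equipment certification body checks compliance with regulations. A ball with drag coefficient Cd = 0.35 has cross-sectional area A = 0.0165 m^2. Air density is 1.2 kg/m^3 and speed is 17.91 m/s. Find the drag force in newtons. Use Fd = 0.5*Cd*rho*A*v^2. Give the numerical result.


Fd = 0.5 * Cd * rho * A * v^2
Fd = 0.5 * 0.35 * 1.2 * 0.0165 * 17.91^2
v^2 = 320.7681
Fd = 0.5 * 0.35 * 1.2 * 0.0165 * 320.7681 = 1.1115 N

1.1115 N


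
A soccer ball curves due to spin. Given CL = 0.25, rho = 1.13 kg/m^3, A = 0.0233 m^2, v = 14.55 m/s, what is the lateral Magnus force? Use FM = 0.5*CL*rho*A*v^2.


FM = 0.5 * CL * rho * A * v^2
FM = 0.5 * 0.25 * 1.13 * 0.0233 * 14.55^2
v^2 = 211.7025
FM = 0.5 * 0.25 * 1.13 * 0.0233 * 211.7025 = 0.6967 N

0.6967 N


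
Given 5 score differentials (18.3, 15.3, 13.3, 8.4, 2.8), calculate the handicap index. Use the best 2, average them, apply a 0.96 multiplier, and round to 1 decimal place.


All differentials: 18.3, 15.3, 13.3, 8.4, 2.8
Sorted: 2.8, 8.4, 13.3, 15.3, 18.3
Best 2: 2.8, 8.4
Average of best = 11.2 / 2 = 5.6
Raw index = 5.6 * 0.96 = 5.376
Handicap index = round(5.376, 1) = 5.4

5.4


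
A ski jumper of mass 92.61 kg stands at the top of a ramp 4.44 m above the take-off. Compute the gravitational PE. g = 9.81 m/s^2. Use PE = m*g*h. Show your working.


PE = m * g * h
PE = 92.61 * 9.81 * 4.44
PE = 908.5041 * 4.44 = 4033.7582 J

4033.7582 J


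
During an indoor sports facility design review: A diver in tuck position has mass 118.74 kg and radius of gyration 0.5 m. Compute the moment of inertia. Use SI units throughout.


I = m * k^2
I = 118.74 * 0.5^2
I = 118.74 * 0.25 = 29.685 kg*m^2

29.685 kg*m^2


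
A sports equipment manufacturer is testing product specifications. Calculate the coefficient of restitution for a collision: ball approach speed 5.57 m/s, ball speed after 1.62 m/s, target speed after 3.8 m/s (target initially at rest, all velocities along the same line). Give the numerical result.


e = (v2_after - v1_after) / (v1_before - v2_before)
Numerator = 3.8 - 1.62 = 2.18
Denominator = 5.57 - 0 = 5.57
e = 2.18 / 5.57 = 0.3914

0.3914


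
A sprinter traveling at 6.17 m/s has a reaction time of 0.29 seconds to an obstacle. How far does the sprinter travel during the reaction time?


d = v * t
d = 6.17 * 0.29
d = 1.7893 m

1.7893 m


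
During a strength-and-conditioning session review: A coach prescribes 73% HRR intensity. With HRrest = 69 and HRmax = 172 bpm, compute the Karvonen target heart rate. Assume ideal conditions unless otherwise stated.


Target = HRrest + pct*(HRmax - HRrest)
Heart rate reserve = HRmax - HRrest = 172 - 69 = 103 bpm
Fraction = 73% = 0.73
Target = 69 + 0.73 * 103
Target = 69 + 75.19 = 144.19 bpm

144.19 bpm


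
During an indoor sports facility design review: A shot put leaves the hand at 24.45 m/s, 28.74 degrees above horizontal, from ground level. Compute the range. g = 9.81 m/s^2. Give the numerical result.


R = v^2 * sin(2*theta) / g
Convert angle to radians: theta = 28.74 deg = 0.5016 rad
sin(2*theta) = sin(1.0032) = 0.8432
R = 24.45^2 * 0.8432 / 9.81
R = 597.8025 * 0.8432 / 9.81 = 51.3832 m

51.3832 m


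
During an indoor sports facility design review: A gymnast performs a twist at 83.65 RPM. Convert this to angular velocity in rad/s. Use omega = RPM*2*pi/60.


omega = RPM * 2 * pi / 60
omega = 83.65 * 2 * 3.14159 / 60
omega = 525.5885 / 60 = 8.7598 rad/s

8.7598 rad/s


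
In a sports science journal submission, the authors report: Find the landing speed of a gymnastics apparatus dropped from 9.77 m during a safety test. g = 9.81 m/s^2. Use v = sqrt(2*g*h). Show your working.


v = sqrt(2 * g * h)
v = sqrt(2 * 9.81 * 9.77)
v = sqrt(191.6874) = 13.8451 m/s

13.8451 m/s


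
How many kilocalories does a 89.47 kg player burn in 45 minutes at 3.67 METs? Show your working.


kcal = MET * mass * time_hr
Convert time: 45 min = 0.75 hr
kcal = 3.67 * 89.47 * 0.75
kcal = 246.2662 kcal

246.2662 kcal


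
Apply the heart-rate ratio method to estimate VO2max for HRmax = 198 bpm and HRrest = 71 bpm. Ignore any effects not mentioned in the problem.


VO2max = 15.3 * HRmax / HRrest
VO2max = 15.3 * 198 / 71
VO2max = 3029.4 / 71 = 42.6676 mL/kg/min

42.6676 mL/kg/min


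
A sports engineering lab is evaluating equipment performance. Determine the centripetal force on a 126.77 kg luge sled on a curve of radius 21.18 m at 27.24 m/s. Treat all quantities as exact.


Fc = m * v^2 / r
v^2 = 27.24^2 = 742.0176
Fc = 126.77 * 742.0176 / 21.18
Fc = 94065.5712 / 21.18 = 4441.2451 N

4441.2451 N


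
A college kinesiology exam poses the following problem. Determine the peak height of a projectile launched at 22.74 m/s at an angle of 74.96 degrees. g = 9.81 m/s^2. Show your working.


H = (v*sin(theta))^2 / (2*g)
vy = v*sin(theta) = 22.74 * sin(74.96 deg) = 21.961 m/s
H = vy^2 / (2*g) = 482.2872 / (2*9.81)
H = 482.2872 / 19.62 = 24.5814 m

24.5814 m


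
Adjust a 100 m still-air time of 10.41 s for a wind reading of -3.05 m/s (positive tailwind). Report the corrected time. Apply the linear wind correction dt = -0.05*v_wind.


dt = -0.05 * v_wind = -0.05 * -3.05 = 0.1525 s
t_corrected = t_still + dt = 10.41 + (0.1525)
t_corrected = 10.5625 s

10.5625 s


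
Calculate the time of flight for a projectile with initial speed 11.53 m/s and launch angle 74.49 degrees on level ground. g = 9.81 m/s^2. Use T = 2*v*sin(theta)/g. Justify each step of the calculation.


T = 2*v*sin(theta)/g
sin(theta) = sin(74.49 deg) = 0.9636
T = 2*11.53*0.9636 / 9.81
T = 22.2202 / 9.81 = 2.2651 s

2.2651 s


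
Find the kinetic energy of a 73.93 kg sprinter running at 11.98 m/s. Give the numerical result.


KE = 0.5 * m * v^2
KE = 0.5 * 73.93 * 11.98^2
KE = 0.5 * 73.93 * 143.5204 = 5305.2316 J

5305.2316 J


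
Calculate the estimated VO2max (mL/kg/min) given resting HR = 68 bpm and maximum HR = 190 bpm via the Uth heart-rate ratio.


VO2max = 15.3 * HRmax / HRrest
VO2max = 15.3 * 190 / 68
VO2max = 2907 / 68 = 42.75 mL/kg/min

42.75 mL/kg/min


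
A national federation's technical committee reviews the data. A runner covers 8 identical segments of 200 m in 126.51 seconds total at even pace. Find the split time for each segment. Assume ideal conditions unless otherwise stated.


Split time = total_time / n_laps = 126.51 / 8
Split time = 15.8138 s per lap

15.8138 s


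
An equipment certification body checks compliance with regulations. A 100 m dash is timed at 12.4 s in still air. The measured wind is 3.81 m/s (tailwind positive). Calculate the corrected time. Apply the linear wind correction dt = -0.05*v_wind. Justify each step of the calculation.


dt = -0.05 * v_wind = -0.05 * 3.81 = -0.1905 s
t_corrected = t_still + dt = 12.4 + (-0.1905)
t_corrected = 12.2095 s

12.2095 s


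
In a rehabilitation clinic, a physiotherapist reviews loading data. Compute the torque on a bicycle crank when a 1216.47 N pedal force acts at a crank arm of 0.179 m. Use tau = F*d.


tau = F * d
tau = 1216.47 * 0.179
tau = 217.7481 N*m

217.7481 N*m


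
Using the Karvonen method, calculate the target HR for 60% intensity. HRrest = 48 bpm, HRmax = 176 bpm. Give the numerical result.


Target = HRrest + pct*(HRmax - HRrest)
Heart rate reserve = HRmax - HRrest = 176 - 48 = 128 bpm
Fraction = 60% = 0.6
Target = 48 + 0.6 * 128
Target = 48 + 76.8 = 124.8 bpm

124.8 bpm


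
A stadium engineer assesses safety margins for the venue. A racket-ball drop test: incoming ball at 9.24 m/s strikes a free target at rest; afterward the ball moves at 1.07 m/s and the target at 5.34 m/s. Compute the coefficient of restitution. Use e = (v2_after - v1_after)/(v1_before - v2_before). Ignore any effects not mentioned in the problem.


e = (v2_after - v1_after) / (v1_before - v2_before)
Numerator = 5.34 - 1.07 = 4.27
Denominator = 9.24 - 0 = 9.24
e = 4.27 / 9.24 = 0.4621

0.4621


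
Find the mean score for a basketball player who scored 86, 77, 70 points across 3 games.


Average = sum / n
Sum = 233
Average = 233 / 3 = 77.6667

77.6667


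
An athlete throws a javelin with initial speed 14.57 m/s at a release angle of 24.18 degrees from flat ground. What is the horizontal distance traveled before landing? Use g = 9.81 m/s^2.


R = v^2 * sin(2*theta) / g
Convert angle to radians: theta = 24.18 deg = 0.422 rad
sin(2*theta) = sin(0.844) = 0.7473
R = 14.57^2 * 0.7473 / 9.81
R = 212.2849 * 0.7473 / 9.81 = 16.172 m

16.172 m


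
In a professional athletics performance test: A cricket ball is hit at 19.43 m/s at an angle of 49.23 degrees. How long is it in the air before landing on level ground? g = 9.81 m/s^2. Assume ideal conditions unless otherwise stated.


T = 2*v*sin(theta)/g
sin(theta) = sin(49.23 deg) = 0.7573
T = 2*19.43*0.7573 / 9.81
T = 29.4301 / 9.81 = 3 s

3 s
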